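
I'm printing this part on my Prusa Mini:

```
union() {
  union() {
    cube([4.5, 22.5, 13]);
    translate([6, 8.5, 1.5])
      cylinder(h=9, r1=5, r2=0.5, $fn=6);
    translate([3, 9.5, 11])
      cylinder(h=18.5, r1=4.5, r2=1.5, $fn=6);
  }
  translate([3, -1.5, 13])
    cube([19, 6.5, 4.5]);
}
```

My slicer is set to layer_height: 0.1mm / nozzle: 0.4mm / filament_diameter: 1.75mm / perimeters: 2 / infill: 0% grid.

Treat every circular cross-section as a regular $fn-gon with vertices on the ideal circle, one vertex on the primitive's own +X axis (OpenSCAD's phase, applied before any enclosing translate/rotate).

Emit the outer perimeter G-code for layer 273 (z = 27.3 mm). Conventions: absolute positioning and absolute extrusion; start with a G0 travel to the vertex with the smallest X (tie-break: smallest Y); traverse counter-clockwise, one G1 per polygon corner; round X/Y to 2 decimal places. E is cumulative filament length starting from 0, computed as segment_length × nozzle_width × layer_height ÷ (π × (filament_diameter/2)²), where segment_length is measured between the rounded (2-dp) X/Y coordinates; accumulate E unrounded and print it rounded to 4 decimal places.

G0 X1.14 Y9.50 Z27.30
G1 X2.07 Y7.89 E0.0309
G1 X3.93 Y7.89 E0.0619
G1 X4.86 Y9.50 E0.0928
G1 X3.93 Y11.11 E0.1237
G1 X2.07 Y11.11 E0.1546
G1 X1.14 Y9.50 E0.1855

At z = 27.3 mm: the cube does not reach this height (z outside [0, 13]); the cone at (6, 8.5) is absent (z outside [1.5, 10.5]); the cone at (3, 9.5): at t=0.881 of its height the radius interpolates to r₁+(r₂−r₁)t = 1.857, giving a regular 6-gon of that circumradius; Merging all regions: only the cone at (3, 9.5) is present, so the union is just that shape — 1 connected region; the cube at (3, -1.5) is not intersected at this z (z outside [13, 17.5]); Merging all regions: only the result so far is present, so the union is just that shape — 1 connected region. The outline is a single polygon with 6 vertices. Extrusion per mm of travel: 0.4 × 0.1 / (π × 0.875²) = 0.016630. Accumulating E over each segment gives final E = 0.1855.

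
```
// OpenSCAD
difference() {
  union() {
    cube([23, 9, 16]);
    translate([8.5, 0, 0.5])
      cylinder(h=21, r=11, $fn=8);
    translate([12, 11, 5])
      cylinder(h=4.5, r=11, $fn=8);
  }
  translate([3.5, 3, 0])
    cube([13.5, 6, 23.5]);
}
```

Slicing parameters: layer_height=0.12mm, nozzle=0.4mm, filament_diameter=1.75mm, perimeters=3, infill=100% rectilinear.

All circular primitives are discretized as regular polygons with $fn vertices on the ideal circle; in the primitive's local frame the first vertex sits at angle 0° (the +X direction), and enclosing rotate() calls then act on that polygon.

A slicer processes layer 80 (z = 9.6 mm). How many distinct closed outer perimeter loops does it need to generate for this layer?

2

At z = 9.6 mm: the 23×9 cube contributes its full rectangle; the cylinder at (8.5, 0): section is a regular 8-gon, circumradius r=11; the cylinder at (12, 11) is not intersected at this z (z outside [5, 9.5]); Merging all regions: the regions partially overlap (shared area 153.92 mm²), so overlapping operands fuse into one piece — 1 connected region; the cube at (3.5, 3) (footprint 13.5×6) is included at this height; Subtracting the remaining from the first: starting from that combined region, the 13.5×6 cube at (3.5, 3) lies inside it touching the edge (removes its full 81.00 mm²) — 2 connected regions. The result has 2 disconnected regions.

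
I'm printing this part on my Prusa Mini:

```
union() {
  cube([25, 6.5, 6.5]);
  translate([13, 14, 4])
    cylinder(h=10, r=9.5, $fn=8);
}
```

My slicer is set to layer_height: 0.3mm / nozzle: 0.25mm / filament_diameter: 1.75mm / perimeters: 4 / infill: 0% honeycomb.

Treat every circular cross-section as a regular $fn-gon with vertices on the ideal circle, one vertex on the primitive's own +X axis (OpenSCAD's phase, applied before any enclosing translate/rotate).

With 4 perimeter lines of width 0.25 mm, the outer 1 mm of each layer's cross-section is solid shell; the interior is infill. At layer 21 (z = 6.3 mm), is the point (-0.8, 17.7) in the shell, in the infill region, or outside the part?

At z = 6.3 mm: the cube (footprint 25×6.5) is included at this height; the cylinder at (13, 14): section is a regular 8-gon, circumradius r=9.5; Combining (union): the regions partially overlap (shared area 9.66 mm²), so overlapping operands fuse into one piece — 1 connected region. Overall, the cross-section is a single solid region. The nearest boundary edge runs (3.50, 14.00)→(6.28, 20.72); distance from the point to it = 5.39 mm. The point is not inside any of the regions above, so it lies outside the cross-section (5.39 mm from the nearest boundary).

outside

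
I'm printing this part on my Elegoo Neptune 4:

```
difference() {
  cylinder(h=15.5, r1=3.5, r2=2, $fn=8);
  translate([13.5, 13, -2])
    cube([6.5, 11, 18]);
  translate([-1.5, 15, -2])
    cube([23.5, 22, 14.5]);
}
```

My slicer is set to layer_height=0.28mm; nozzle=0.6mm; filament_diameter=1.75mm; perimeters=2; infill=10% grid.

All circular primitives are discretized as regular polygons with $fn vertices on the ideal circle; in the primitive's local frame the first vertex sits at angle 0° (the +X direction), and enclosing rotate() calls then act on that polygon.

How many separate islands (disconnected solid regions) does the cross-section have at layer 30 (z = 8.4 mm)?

At z = 8.4 mm: the cone: at t=0.542 of its height the radius interpolates to r₁+(r₂−r₁)t = 2.687, giving a regular 8-gon of that circumradius; the cube at (13.5, 13) is present — its section is the full 6.5×11 rectangle; the cube at (-1.5, 15) is present — its section is the full 23.5×22 rectangle; Taking the first minus the rest: starting from the cone, the 6.5×11 cube at (13.5, 13) misses the remaining region (no effect); the 23.5×22 cube at (-1.5, 15) misses the remaining region (no effect) — 1 connected region. Overall, the cross-section is a single solid region. Island count = 1.

1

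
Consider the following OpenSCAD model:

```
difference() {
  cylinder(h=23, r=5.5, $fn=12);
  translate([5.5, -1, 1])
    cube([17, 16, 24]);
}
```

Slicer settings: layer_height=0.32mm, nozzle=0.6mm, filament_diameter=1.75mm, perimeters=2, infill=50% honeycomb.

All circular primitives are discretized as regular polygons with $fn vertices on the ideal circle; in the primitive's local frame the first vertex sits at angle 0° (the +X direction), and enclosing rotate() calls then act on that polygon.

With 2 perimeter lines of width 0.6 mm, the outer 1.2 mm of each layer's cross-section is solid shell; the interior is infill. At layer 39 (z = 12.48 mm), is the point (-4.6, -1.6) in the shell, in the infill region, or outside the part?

shell

At z = 12.48 mm: the r=5.5 cylinder contributes a regular 12-gon of circumradius 5.5; the cube at (5.5, -1) is present — its section is the full 17×16 rectangle; After the difference (first − rest): starting from the r=5.5 cylinder, the 17×16 cube at (5.5, -1) misses the remaining region (no effect) — 1 connected region. Overall, the cross-section is a single solid region. The nearest boundary edge runs (-4.76, -2.75)→(-5.50, 0.00); distance from the point to it = 0.46 mm. The point is inside the cross-section, 0.46 mm from the nearest boundary — within the 1.2 mm shell band (2 × 0.6).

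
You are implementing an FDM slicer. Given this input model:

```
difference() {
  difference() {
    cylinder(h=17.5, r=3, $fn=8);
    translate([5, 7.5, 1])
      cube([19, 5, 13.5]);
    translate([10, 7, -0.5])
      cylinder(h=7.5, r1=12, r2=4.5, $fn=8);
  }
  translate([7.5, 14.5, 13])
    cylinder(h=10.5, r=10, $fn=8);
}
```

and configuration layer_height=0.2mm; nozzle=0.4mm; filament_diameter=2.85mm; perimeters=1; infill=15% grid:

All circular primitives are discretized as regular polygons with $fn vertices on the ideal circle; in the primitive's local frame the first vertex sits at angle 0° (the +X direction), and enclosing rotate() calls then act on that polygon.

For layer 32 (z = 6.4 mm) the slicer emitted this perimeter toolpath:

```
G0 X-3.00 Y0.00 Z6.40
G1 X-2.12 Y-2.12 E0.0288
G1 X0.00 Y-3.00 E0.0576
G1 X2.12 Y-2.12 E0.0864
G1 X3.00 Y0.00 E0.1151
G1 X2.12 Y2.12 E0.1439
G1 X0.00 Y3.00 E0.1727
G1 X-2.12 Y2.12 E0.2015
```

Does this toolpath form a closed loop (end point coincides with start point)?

Start point (G0): (-3.00, 0.00). End point (last G1): the path does not return to the start — open.

no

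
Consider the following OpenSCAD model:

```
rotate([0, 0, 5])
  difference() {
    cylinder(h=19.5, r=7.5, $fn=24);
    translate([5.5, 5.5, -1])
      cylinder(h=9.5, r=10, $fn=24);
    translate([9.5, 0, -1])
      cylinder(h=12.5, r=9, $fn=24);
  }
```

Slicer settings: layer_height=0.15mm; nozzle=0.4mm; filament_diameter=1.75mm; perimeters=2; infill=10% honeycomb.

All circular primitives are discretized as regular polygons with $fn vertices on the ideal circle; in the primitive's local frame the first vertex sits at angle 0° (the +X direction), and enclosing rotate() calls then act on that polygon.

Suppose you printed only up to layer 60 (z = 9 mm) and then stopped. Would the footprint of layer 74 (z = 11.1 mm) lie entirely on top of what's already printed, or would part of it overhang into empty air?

Compare the two slices. At z = 9: the r=7.5 cylinder contributes a regular 24-gon of circumradius 7.5 (area = (24/2)·7.500²·sin(360°/24) = 174.70 mm²); the cylinder at (5.5, 5.5) is absent (z outside [-1, 8.5]); the r=9 cylinder at (9.5, 0) gives a regular 24-gon of circumradius 9 (constant along its height) (area = (24/2)·9.000²·sin(360°/24) = 251.57 mm²); Subtracting the remaining from the first: starting from the r=7.5 cylinder (174.70 mm²), the r=9 cylinder at (9.5, 0) partially overlaps it — only the 64.28 mm² overlap (of its 251.57 mm²) is removed, clipping the outline — area = 110.43 mm²; (whole slice rotated 5° about Z — lengths, areas and connectivity unchanged). At z = 11.1: the r=7.5 cylinder contributes a regular 24-gon of circumradius 7.5 (area = (24/2)·7.500²·sin(360°/24) = 174.70 mm²); the cylinder at (5.5, 5.5) is not intersected at this z (z outside [-1, 8.5]); the r=9 cylinder at (9.5, 0) contributes a regular 24-gon of circumradius 9 (area = (24/2)·9.000²·sin(360°/24) = 251.57 mm²); Subtracting the remaining from the first: starting from the r=7.5 cylinder (174.70 mm²), the r=9 cylinder at (9.5, 0) partially overlaps it — only the 64.28 mm² overlap (of its 251.57 mm²) is removed, clipping the outline — area = 110.43 mm²; (rotated 5° about Z; rotation is an isometry so areas/perimeters/island counts are preserved). Checking containment: the cross-section at z = 11.1 is a subset of the cross-section at z = 9.

entirely on top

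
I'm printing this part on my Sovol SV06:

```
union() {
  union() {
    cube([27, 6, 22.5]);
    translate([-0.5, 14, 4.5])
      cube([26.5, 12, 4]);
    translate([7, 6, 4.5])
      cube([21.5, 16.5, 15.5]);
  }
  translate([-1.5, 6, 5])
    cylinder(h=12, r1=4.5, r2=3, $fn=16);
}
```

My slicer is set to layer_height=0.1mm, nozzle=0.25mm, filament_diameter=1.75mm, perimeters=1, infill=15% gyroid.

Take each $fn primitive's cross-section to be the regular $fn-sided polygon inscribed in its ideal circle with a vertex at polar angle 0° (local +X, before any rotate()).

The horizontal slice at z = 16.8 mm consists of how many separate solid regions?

At z = 16.8 mm: the cube is present — its section is the full 27×6 rectangle; the cube at (-0.5, 14) is absent (z outside [4.5, 8.5]); the cube at (7, 6) (footprint 21.5×16.5) is included at this height; Merging all regions: the 2 present regions share edge segments without overlapping in area, so areas simply add but the touching pieces fuse into one outline (the shared edge portions become interior and drop out of the boundary) — 1 connected region; the cone at (-1.5, 6): at t=0.983 of its height the radius interpolates to r₁+(r₂−r₁)t = 3.025, giving a regular 16-gon of that circumradius; Merging all regions: the regions partially overlap (shared area 2.72 mm²), so overlapping operands fuse into one piece — 1 connected region. The result has 1 disconnected region.

1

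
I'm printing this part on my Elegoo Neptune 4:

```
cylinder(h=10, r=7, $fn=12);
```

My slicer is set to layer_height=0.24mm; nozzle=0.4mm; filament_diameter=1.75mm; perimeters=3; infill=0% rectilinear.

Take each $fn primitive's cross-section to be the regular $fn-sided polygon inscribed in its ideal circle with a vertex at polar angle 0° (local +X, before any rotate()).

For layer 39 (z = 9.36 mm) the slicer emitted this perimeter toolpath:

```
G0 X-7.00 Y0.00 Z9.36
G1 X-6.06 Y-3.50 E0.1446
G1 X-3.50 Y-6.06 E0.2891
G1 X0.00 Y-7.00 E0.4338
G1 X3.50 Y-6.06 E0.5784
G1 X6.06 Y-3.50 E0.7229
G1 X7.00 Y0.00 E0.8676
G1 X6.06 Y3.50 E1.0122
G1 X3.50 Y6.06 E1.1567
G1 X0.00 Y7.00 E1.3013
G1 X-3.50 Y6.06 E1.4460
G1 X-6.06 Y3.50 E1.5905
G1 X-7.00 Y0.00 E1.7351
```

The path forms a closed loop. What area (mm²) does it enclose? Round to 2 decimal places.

Apply the shoelace formula to the sequence of (X, Y) vertices; enclosed area = 146.95 mm².

146.95 mm²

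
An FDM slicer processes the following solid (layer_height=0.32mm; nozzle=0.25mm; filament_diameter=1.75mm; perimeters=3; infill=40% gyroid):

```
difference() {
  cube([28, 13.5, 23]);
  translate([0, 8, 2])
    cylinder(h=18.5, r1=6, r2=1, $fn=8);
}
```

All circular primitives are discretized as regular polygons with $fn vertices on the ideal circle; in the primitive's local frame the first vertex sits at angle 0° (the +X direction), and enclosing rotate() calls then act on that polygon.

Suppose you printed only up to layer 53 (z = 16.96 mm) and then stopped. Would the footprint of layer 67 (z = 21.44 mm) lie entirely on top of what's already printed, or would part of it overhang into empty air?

Compare the two slices. At z = 16.96: the 28×13.5 cube contributes its full rectangle (area 378.00 mm²); the cone at (0, 8) contributes a regular 8-gon of circumradius 1.957 (interpolated between r1=6 and r2=1 at t=0.809) (area = (8/2)·1.957²·sin(360°/8) = 10.83 mm²); Taking the first minus the rest: starting from the 28×13.5 cube (378.00 mm²), the cone at (0, 8) partially overlaps it — only the 5.41 mm² overlap (of its 10.83 mm²) is removed, clipping the outline — area = 372.59 mm². At z = 21.44: the 28×13.5 cube contributes its full rectangle (area 378.00 mm²); the cone at (0, 8) is not intersected at this z (z outside [2, 20.5]); Subtracting the remaining from the first: none of the subtracted shapes is present at this height, so the 28×13.5 cube is unchanged — area = 378.00 mm². Checking containment: at z = 21.44 the cross-section extends beyond the z = 16.96 cross-section by about 5.41 mm².

part overhangs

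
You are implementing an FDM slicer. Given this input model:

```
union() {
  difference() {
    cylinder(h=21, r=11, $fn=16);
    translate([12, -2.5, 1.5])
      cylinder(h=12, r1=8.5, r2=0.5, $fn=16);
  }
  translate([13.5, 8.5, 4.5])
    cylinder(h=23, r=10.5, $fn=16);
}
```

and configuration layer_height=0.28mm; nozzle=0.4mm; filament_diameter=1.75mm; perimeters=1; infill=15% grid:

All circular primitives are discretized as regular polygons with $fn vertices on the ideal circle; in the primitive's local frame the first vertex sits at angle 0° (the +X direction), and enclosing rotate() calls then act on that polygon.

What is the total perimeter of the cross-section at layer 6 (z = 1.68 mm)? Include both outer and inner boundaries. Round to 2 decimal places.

70.21 mm

At z = 1.68 mm: the r=11 cylinder contributes a regular 16-gon of circumradius 11 (perimeter = 2·16·11.000·sin(180°/16) = 68.67 mm); the cone at (12, -2.5) contributes a regular 16-gon of circumradius 8.380 (interpolated between r1=8.5 and r2=0.5 at t=0.015) (perimeter = 2·16·8.380·sin(180°/16) = 52.32 mm); Taking the first minus the rest: starting from the r=11 cylinder, the cone at (12, -2.5) partially overlaps it — only the 69.23 mm² overlap (of its 214.99 mm²) is removed, clipping the outline — boundary = 70.21 mm; the cylinder at (13.5, 8.5) is not intersected at this z (z outside [4.5, 27.5]); Taking the union: only the result so far is present, so the union is just that shape — boundary = 70.21 mm. Overall, the cross-section is a single solid region. Total boundary length (outer) = 70.21 mm.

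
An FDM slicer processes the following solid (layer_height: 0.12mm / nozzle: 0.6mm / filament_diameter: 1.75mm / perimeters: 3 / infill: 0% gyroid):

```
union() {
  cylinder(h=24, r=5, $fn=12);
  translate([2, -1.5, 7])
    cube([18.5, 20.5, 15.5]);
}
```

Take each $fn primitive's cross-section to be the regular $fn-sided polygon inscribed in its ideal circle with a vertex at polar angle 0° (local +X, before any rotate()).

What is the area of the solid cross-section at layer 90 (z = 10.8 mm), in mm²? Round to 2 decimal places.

440.77 mm²

At z = 10.8 mm: the r=5 cylinder gives a regular 12-gon of circumradius 5 (constant along its height) (area = (12/2)·5.000²·sin(360°/12) = 75.00 mm²); the cube at (2, -1.5) (footprint 18.5×20.5) is included at this height (area 379.25 mm²); Merging all regions: the regions partially overlap — summed areas 454.25 mm² minus the doubly-counted overlap 13.48 mm² gives 440.77 mm² — area = 440.77 mm². Overall, the cross-section is a single solid region. Net area = 440.77 mm².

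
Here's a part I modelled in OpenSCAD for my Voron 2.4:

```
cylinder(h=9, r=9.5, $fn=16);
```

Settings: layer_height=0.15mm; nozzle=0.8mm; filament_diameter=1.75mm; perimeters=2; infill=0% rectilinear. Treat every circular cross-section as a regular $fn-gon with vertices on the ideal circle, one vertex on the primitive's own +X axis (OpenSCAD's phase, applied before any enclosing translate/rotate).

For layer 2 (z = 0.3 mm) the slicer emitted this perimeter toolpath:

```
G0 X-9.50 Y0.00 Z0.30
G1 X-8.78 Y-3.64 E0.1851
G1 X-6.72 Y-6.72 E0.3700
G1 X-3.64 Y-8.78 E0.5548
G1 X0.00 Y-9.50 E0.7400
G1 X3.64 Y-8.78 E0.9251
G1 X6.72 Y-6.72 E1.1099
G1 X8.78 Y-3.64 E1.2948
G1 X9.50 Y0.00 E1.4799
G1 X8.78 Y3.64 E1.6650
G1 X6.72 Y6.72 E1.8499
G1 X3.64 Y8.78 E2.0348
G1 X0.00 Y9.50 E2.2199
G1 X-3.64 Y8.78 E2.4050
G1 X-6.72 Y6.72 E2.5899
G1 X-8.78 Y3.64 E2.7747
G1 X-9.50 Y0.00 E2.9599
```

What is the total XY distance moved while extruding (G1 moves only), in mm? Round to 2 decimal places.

59.33 mm

Sum the Euclidean lengths of each G1 segment: total = 59.33 mm.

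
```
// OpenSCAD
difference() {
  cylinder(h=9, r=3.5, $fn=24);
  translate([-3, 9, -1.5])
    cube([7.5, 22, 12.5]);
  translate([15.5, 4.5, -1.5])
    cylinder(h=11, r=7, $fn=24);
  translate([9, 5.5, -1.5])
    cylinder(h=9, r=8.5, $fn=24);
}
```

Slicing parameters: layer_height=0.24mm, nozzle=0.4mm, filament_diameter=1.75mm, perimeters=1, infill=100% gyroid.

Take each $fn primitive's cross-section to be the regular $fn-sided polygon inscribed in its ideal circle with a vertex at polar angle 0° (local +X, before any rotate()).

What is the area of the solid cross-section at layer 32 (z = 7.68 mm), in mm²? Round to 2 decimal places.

At z = 7.68 mm: the cylinder: section is a regular 24-gon, circumradius r=3.5 (area = (24/2)·3.500²·sin(360°/24) = 38.05 mm²); the cube at (-3, 9) (footprint 7.5×22) is included at this height (area 165.00 mm²); the r=7 cylinder at (15.5, 4.5) contributes a regular 24-gon of circumradius 7 (area = (24/2)·7.000²·sin(360°/24) = 152.19 mm²); the cylinder at (9, 5.5) is not intersected at this z (z outside [-1.5, 7.5]); Subtracting the remaining from the first: starting from the r=3.5 cylinder (38.05 mm²), the 7.5×22 cube at (-3, 9) misses the remaining region (no effect); the r=7 cylinder at (15.5, 4.5) misses the remaining region (no effect) — area = 38.05 mm². Overall, the cross-section is a single solid region. Net area = 38.05 mm².

38.05 mm²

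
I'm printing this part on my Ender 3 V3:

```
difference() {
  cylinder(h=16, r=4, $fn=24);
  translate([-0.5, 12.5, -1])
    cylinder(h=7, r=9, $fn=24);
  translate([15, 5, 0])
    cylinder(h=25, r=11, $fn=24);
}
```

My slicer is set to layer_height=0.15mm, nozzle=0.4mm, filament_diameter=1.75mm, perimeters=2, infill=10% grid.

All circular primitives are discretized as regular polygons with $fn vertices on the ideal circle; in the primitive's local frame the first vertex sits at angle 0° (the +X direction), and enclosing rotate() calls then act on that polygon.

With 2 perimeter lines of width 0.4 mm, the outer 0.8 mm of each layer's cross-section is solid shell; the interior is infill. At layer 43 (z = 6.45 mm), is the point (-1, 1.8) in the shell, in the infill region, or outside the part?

At z = 6.45 mm: the cylinder: section is a regular 24-gon, circumradius r=4; the cylinder at (-0.5, 12.5) is not intersected at this z (z outside [-1, 6]); the r=11 cylinder at (15, 5) gives a regular 24-gon of circumradius 11 (constant along its height); Subtracting the remaining from the first: starting from the r=4 cylinder, the r=11 cylinder at (15, 5) misses the remaining region (no effect) — 1 connected region. Overall, the cross-section is a single solid region. The nearest boundary edge runs (-2.00, 3.46)→(-1.04, 3.86); distance from the point to it = 1.92 mm. The point is inside the cross-section and 1.92 mm from the nearest boundary — more than the 0.8 mm shell width (2 × 0.4), so it's in the infill interior.

infill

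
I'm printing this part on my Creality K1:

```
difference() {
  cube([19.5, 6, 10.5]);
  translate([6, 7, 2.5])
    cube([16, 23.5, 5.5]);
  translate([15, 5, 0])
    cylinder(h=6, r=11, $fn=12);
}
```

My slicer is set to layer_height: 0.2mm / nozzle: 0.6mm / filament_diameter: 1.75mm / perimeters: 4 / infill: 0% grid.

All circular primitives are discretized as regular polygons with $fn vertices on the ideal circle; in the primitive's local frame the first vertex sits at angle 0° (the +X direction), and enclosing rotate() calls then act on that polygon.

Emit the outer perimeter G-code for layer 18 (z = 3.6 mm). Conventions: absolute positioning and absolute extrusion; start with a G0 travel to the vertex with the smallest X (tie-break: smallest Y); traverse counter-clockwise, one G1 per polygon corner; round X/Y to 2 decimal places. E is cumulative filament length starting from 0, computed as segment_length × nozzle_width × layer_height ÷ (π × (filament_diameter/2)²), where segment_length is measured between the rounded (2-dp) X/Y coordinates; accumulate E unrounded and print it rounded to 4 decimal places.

At z = 3.6 mm: the cube (footprint 19.5×6) is included at this height; the cube at (6, 7) is present — its section is the full 16×23.5 rectangle; the cylinder at (15, 5): section is a regular 12-gon, circumradius r=11; Subtracting the remaining from the first: starting from the 19.5×6 cube, the 16×23.5 cube at (6, 7) misses the remaining region (no effect); the r=11 cylinder at (15, 5) partially overlaps it — only the 89.52 mm² overlap (of its 363.00 mm²) is removed, clipping the outline — 1 connected region. The outline is a single polygon with 5 vertices. Extrusion per mm of travel: 0.6 × 0.2 / (π × 0.875²) = 0.049890. Accumulating E over each segment gives final E = 1.0887.

G0 X0.00 Y0.00 Z3.60
G1 X5.34 Y0.00 E0.2664
G1 X4.00 Y5.00 E0.5247
G1 X4.27 Y6.00 E0.5763
G1 X0.00 Y6.00 E0.7894
G1 X0.00 Y0.00 E1.0887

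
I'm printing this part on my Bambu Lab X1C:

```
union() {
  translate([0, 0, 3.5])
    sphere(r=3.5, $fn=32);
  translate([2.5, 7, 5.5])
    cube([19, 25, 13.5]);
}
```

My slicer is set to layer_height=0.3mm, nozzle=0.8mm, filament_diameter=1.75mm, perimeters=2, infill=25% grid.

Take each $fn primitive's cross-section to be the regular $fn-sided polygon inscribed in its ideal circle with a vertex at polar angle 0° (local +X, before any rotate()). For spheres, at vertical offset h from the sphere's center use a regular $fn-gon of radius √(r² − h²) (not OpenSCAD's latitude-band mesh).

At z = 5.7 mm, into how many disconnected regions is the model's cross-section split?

2

At z = 5.7 mm: the r=3.5 sphere contributes a regular 32-gon of circumradius √(3.5²−2.2²) = 2.722; the cube at (2.5, 7) is present — its section is the full 19×25 rectangle; Taking the union: the 2 present regions are separate (no shared area or edge), so areas and boundary lengths simply add and each stays a separate island — 2 connected regions. The result has 2 disconnected regions.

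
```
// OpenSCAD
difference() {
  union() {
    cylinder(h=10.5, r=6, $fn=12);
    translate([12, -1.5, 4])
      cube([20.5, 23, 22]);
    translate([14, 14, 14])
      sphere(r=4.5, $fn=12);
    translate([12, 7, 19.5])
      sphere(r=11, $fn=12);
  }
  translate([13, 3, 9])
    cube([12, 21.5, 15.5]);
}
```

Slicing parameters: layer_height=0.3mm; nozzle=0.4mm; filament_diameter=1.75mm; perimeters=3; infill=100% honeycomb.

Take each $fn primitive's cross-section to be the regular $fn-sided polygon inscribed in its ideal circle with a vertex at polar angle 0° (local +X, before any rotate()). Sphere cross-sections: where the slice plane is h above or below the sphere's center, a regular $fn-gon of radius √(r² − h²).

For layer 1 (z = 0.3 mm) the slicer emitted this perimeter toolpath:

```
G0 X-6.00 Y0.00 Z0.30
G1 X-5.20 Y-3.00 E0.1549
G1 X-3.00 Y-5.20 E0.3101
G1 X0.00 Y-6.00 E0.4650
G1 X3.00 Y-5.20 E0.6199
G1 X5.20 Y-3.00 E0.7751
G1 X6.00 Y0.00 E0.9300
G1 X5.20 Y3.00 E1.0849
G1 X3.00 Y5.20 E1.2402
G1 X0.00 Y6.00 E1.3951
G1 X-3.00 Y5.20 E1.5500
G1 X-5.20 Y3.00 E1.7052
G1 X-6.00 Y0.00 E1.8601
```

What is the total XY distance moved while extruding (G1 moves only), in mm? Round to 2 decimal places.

Sum the Euclidean lengths of each G1 segment: total = 37.28 mm.

37.28 mm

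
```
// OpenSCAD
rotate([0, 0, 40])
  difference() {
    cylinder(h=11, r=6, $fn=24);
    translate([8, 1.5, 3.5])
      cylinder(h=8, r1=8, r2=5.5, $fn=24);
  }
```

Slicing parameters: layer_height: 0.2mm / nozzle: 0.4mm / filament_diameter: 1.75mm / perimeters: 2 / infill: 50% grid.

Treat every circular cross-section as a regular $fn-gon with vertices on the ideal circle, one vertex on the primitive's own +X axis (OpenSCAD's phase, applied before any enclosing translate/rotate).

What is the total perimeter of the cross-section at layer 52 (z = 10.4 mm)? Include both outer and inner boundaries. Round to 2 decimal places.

At z = 10.4 mm: the cylinder: section is a regular 24-gon, circumradius r=6 (perimeter = 2·24·6.000·sin(180°/24) = 37.59 mm); the cone at (8, 1.5) (r1=8→r2=5.5) has section circumradius 5.844 here — a regular 24-gon (perimeter = 2·24·5.844·sin(180°/24) = 36.61 mm); After the difference (first − rest): starting from the r=6 cylinder, the cone at (8, 1.5) partially overlaps it — only the 21.36 mm² overlap (of its 106.06 mm²) is removed, clipping the outline — boundary = 37.66 mm; (whole slice rotated 40° about Z — lengths, areas and connectivity unchanged). Overall, the cross-section is a single solid region. Total boundary length (outer) = 37.66 mm.

37.66 mm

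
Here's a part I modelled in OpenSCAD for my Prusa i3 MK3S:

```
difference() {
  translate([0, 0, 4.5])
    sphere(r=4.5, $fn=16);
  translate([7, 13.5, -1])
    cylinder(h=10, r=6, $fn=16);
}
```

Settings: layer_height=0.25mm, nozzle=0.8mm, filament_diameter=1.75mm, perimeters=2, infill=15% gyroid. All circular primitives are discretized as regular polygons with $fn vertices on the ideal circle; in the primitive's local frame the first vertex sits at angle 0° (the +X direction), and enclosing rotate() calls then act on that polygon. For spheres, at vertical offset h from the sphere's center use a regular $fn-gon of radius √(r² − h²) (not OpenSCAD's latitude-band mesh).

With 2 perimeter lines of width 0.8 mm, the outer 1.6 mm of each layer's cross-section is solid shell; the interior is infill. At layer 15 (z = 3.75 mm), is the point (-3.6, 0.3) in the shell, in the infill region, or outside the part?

shell

At z = 3.75 mm: the r=4.5 sphere contributes a regular 16-gon of circumradius √(4.5²−0.75²) = 4.437; the r=6 cylinder at (7, 13.5) gives a regular 16-gon of circumradius 6 (constant along its height); After the difference (first − rest): starting from the r=4.5 sphere, the r=6 cylinder at (7, 13.5) misses the remaining region (no effect) — 1 connected region. Overall, the cross-section is a single solid region. The nearest boundary edge runs (-4.44, 0.00)→(-4.10, 1.70); distance from the point to it = 0.76 mm. The point is inside the cross-section, 0.76 mm from the nearest boundary — within the 1.6 mm shell band (2 × 0.8).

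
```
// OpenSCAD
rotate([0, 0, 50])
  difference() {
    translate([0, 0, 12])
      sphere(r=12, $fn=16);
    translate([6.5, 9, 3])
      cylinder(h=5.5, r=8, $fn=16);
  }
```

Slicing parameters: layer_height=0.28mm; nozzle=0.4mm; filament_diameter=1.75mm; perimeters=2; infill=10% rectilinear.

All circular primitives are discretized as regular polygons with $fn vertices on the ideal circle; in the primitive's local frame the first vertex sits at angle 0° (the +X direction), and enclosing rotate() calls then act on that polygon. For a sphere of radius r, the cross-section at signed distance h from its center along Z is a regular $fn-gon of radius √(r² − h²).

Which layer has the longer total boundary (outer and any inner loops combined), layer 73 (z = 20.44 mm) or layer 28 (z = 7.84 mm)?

Layer 73 (z = 20.44): the sphere: section is a regular 16-gon, circumradius = √(r²−h²) = √(12²−8.44²) = 8.530 (perimeter = 2·16·8.530·sin(180°/16) = 53.25 mm); the cylinder at (6.5, 9) does not reach this height (z outside [3, 8.5]); Subtracting the remaining from the first: none of the subtracted shapes is present at this height, so the r=12 sphere is unchanged — boundary = 53.25 mm; (rotated 50° about Z; rotation is an isometry so areas/perimeters/island counts are preserved). So its perimeter = 53.25 mm. Layer 28 (z = 7.84): the r=12 sphere contributes a regular 16-gon of circumradius √(12²−4.16²) = 11.256 (perimeter = 2·16·11.256·sin(180°/16) = 70.27 mm); the cylinder at (6.5, 9): section is a regular 16-gon, circumradius r=8 (perimeter = 2·16·8.000·sin(180°/16) = 49.94 mm); Subtracting the remaining from the first: starting from the r=12 sphere, the r=8 cylinder at (6.5, 9) partially overlaps it — only the 83.20 mm² overlap (of its 195.93 mm²) is removed, clipping the outline — boundary = 73.20 mm; (rotated 50° about Z; rotation is an isometry so areas/perimeters/island counts are preserved). So its perimeter = 73.20 mm. Layer 28 is larger (73.20 vs 53.25 mm).

layer 28 (z = 7.84 mm)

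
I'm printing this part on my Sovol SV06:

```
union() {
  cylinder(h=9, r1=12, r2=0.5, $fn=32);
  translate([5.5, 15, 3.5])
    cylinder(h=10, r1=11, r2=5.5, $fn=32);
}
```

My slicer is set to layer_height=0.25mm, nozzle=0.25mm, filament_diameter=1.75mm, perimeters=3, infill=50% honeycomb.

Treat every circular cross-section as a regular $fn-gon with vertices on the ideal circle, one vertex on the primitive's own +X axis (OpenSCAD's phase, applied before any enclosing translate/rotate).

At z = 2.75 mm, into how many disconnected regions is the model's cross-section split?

At z = 2.75 mm: the cone contributes a regular 32-gon of circumradius 8.486 (interpolated between r1=12 and r2=0.5 at t=0.306); the cone at (5.5, 15) does not reach this height (z outside [3.5, 13.5]); Merging all regions: only the cone is present, so the union is just that shape — 1 connected region. The result has 1 disconnected region.

1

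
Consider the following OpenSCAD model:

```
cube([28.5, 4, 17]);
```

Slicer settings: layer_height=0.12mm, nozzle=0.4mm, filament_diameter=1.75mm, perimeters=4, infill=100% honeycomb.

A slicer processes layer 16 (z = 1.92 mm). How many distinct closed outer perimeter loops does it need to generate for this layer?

1

At z = 1.92 mm: the cube (footprint 28.5×4) is included at this height. The result has 1 disconnected region.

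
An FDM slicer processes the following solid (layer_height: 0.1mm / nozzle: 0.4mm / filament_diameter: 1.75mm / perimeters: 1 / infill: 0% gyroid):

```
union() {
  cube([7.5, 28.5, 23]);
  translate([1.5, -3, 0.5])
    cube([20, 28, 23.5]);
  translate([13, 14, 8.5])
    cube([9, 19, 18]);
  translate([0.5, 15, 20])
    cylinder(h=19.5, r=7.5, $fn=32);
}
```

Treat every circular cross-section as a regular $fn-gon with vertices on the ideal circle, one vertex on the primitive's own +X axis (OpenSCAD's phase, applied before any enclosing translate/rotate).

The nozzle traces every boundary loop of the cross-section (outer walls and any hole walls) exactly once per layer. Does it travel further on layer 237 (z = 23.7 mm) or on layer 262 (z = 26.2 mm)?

Layer 237 (z = 23.7): the cube is not intersected at this z (z outside [0, 23]); the cube at (1.5, -3) is present — its section is the full 20×28 rectangle (perimeter 96.00 mm); the 9×19 cube at (13, 14) contributes its full rectangle (perimeter 56.00 mm); the r=7.5 cylinder at (0.5, 15) contributes a regular 32-gon of circumradius 7.5 (perimeter = 2·32·7.500·sin(180°/32) = 47.05 mm); Combining (union): the regions partially overlap (shared area 166.39 mm²), so the edge portions inside another operand are dropped and the merged outline is re-measured after clipping — boundary = 123.73 mm. So its perimeter = 123.73 mm. Layer 262 (z = 26.2): the cube is absent (z outside [0, 23]); the cube at (1.5, -3) does not reach this height (z outside [0.5, 24]); the cube at (13, 14) (footprint 9×19) is included at this height (perimeter 56.00 mm); the r=7.5 cylinder at (0.5, 15) gives a regular 32-gon of circumradius 7.5 (constant along its height) (perimeter = 2·32·7.500·sin(180°/32) = 47.05 mm); Combining (union): the 2 present regions are separate (no shared area or edge), so areas and boundary lengths simply add and each stays a separate island — boundary = 103.05 mm. So its perimeter = 103.05 mm. Layer 237 is larger (123.73 vs 103.05 mm).

layer 237 (z = 23.7 mm)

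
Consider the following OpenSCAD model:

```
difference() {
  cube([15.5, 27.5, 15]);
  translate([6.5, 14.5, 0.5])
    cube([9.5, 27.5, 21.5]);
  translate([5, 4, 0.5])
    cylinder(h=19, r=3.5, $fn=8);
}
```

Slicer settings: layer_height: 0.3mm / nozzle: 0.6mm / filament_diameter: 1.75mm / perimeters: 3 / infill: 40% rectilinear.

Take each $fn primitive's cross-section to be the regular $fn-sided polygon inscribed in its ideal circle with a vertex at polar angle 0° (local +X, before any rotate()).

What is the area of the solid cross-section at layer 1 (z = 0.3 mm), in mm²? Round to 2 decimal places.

At z = 0.3 mm: the cube (footprint 15.5×27.5) is included at this height (area 426.25 mm²); the cube at (6.5, 14.5) is not intersected at this z (z outside [0.5, 22]); the cylinder at (5, 4) is not intersected at this z (z outside [0.5, 19.5]); Taking the first minus the rest: none of the subtracted shapes is present at this height, so the 15.5×27.5 cube is unchanged — area = 426.25 mm². Overall, the cross-section is a single solid region. Net area = 426.25 mm².

426.25 mm²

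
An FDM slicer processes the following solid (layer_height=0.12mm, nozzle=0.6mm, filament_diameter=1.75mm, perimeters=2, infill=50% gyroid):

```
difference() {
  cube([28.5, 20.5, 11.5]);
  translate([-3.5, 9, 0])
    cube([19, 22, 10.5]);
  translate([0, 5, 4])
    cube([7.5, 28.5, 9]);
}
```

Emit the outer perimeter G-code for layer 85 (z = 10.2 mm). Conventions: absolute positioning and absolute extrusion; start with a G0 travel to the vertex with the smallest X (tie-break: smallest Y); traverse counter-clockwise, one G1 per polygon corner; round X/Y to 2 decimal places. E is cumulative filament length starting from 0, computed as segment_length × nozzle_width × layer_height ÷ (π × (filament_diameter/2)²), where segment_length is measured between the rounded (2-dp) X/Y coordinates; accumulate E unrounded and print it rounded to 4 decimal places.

At z = 10.2 mm: the 28.5×20.5 cube contributes its full rectangle; the cube at (-3.5, 9) is present — its section is the full 19×22 rectangle; the cube at (0, 5) is present — its section is the full 7.5×28.5 rectangle; Taking the first minus the rest: starting from the 28.5×20.5 cube, the 19×22 cube at (-3.5, 9) partially overlaps it — only the 178.25 mm² overlap (of its 418.00 mm²) is removed, clipping the outline; the 7.5×28.5 cube at (0, 5) partially overlaps it — only the 30.00 mm² overlap (of its 213.75 mm²) is removed, clipping the outline — 1 connected region. The outline is a single polygon with 8 vertices. Extrusion per mm of travel: 0.6 × 0.12 / (π × 0.875²) = 0.029934. Accumulating E over each segment gives final E = 2.9335.

G0 X0.00 Y0.00 Z10.20
G1 X28.50 Y0.00 E0.8531
G1 X28.50 Y20.50 E1.4668
G1 X15.50 Y20.50 E1.8559
G1 X15.50 Y9.00 E2.2002
G1 X7.50 Y9.00 E2.4396
G1 X7.50 Y5.00 E2.5594
G1 X0.00 Y5.00 E2.7839
G1 X0.00 Y0.00 E2.9335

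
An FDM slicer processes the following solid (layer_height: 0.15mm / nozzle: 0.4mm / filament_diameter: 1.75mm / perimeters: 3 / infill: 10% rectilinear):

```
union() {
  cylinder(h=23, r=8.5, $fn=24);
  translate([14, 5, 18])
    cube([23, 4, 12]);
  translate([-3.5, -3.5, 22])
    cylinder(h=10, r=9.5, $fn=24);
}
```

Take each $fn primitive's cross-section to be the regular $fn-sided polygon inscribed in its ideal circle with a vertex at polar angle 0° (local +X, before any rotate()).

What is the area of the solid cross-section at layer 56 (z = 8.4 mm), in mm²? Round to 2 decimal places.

224.40 mm²

At z = 8.4 mm: the cylinder: section is a regular 24-gon, circumradius r=8.5 (area = (24/2)·8.500²·sin(360°/24) = 224.40 mm²); the cube at (14, 5) is not intersected at this z (z outside [18, 30]); the cylinder at (-3.5, -3.5) is not intersected at this z (z outside [22, 32]); Combining (union): only the r=8.5 cylinder is present, so the union is just that shape — area = 224.40 mm². Overall, the cross-section is a single solid region. Net area = 224.40 mm².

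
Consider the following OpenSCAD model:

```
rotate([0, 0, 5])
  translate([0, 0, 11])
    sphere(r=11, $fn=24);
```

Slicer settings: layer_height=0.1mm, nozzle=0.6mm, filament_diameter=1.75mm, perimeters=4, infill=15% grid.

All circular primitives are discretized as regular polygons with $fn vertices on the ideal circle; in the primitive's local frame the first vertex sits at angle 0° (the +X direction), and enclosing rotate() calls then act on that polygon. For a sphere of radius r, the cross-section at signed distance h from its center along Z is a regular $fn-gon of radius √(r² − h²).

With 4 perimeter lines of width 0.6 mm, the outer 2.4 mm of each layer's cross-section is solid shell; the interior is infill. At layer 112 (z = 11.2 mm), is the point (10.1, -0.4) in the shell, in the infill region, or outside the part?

At z = 11.2 mm: the r=11 sphere slices to a regular 24-gon of circumradius 10.998 (√(r²−h²) with h=0.2 from center); (rotated 5° about Z; rotation is an isometry so areas/perimeters/island counts are preserved). Overall, the cross-section is a single solid region. Undo the 5° rotation: the query point maps to (10.027, -1.279) in the un-rotated model frame. The nearest boundary edge runs (10.62, -2.85)→(11.00, 0.00); distance from the point to it = 0.80 mm. The point is inside the cross-section, 0.80 mm from the nearest boundary — within the 2.4 mm shell band (4 × 0.6).

shell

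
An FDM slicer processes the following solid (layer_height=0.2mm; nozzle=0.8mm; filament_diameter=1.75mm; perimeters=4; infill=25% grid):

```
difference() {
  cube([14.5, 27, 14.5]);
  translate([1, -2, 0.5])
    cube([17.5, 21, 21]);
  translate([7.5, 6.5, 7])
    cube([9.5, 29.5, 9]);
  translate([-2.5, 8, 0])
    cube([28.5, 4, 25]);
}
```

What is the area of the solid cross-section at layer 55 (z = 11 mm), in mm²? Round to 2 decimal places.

75.00 mm²

At z = 11 mm: the 14.5×27 cube contributes its full rectangle (area 391.50 mm²); the cube at (1, -2) is present — its section is the full 17.5×21 rectangle (area 367.50 mm²); the cube at (7.5, 6.5) is present — its section is the full 9.5×29.5 rectangle (area 280.25 mm²); the cube at (-2.5, 8) (footprint 28.5×4) is included at this height (area 114.00 mm²); Taking the first minus the rest: starting from the 14.5×27 cube (391.50 mm²), the 17.5×21 cube at (1, -2) partially overlaps it — only the 256.50 mm² overlap (of its 367.50 mm²) is removed, clipping the outline; the 9.5×29.5 cube at (7.5, 6.5) partially overlaps it — only the 56.00 mm² overlap (of its 280.25 mm²) is removed, clipping the outline; the 28.5×4 cube at (-2.5, 8) partially overlaps it — only the 4.00 mm² overlap (of its 114.00 mm²) is removed, clipping the outline — area = 75.00 mm². Overall, the cross-section has 2 separate islands. Net area = 75.00 mm².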